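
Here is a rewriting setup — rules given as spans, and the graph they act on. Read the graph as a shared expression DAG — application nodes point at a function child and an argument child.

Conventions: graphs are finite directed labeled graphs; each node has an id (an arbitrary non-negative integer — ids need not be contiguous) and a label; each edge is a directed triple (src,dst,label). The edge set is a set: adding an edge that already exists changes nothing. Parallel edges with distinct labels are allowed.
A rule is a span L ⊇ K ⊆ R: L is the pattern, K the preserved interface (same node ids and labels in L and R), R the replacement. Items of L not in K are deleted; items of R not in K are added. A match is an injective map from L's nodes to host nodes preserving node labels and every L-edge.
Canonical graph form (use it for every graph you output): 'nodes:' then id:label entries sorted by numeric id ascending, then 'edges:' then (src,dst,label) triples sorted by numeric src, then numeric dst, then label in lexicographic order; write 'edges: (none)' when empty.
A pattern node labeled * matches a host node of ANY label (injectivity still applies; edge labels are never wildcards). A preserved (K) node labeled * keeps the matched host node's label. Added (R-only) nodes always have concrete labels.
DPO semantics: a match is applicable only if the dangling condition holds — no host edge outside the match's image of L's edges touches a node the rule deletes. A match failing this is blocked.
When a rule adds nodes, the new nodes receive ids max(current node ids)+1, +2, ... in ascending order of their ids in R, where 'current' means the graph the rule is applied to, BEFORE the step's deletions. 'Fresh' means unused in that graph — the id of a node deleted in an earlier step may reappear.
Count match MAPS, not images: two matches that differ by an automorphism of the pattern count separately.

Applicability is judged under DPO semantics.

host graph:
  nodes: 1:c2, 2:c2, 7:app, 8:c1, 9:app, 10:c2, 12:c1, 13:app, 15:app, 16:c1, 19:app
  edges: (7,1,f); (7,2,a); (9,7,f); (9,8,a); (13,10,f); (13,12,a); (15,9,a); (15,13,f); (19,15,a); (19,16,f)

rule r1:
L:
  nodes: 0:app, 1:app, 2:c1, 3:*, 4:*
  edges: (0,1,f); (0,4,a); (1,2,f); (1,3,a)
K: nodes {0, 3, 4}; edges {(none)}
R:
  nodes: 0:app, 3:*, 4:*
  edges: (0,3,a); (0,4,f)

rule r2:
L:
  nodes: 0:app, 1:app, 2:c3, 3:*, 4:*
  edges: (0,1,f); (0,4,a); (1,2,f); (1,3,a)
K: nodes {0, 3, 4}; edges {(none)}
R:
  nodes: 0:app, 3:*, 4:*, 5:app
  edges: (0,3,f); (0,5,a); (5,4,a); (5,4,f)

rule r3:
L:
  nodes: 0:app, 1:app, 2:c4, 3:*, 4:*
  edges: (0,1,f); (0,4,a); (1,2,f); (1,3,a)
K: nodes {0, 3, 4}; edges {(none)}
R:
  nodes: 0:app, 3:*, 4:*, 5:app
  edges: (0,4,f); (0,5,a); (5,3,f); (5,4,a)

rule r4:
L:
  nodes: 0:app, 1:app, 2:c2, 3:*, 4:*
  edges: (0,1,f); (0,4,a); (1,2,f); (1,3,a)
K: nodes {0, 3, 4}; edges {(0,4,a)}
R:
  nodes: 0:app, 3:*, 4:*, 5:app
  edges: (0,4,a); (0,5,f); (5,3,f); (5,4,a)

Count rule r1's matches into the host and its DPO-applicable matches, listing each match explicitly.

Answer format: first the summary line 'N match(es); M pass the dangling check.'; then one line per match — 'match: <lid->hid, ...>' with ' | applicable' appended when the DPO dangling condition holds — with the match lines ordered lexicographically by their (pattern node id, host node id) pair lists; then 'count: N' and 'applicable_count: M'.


0 match(es); 0 pass the dangling check.
count: 0
applicable_count: 0


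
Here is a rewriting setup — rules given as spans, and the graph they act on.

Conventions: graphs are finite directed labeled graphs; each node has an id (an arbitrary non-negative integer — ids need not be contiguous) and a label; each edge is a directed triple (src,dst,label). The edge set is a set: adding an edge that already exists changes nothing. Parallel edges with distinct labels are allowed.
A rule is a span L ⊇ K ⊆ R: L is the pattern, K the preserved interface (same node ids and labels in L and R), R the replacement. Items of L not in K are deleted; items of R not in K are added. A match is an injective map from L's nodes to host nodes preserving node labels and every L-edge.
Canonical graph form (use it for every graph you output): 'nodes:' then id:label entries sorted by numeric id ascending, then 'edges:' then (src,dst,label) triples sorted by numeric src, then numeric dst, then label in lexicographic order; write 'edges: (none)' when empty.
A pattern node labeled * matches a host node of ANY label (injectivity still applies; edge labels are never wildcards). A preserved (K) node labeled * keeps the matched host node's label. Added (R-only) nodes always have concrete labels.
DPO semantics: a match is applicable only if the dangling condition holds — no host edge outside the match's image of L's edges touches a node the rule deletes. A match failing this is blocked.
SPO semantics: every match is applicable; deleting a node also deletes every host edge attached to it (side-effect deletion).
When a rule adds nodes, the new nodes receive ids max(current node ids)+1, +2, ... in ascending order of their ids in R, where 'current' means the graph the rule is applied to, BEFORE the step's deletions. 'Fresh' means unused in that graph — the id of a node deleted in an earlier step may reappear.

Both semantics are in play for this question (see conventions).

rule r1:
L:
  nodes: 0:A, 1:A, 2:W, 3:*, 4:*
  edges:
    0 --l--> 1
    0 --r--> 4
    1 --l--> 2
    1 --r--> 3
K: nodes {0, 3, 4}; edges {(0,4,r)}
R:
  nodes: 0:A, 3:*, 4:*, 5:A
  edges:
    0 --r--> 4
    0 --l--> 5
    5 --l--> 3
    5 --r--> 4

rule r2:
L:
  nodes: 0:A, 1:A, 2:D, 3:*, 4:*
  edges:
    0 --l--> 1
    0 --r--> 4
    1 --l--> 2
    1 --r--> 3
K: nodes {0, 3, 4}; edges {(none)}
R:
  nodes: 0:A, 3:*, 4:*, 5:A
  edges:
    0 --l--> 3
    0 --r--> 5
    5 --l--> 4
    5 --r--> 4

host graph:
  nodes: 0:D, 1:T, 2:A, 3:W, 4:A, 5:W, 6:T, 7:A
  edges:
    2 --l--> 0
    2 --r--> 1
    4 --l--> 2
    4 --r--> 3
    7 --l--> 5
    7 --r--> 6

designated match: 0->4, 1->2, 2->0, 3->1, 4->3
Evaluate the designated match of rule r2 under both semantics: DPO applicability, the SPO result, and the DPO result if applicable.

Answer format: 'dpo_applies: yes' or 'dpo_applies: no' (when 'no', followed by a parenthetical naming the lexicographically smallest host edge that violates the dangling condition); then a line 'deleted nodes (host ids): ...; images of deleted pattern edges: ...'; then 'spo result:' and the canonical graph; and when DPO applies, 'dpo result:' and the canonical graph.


dpo_applies: yes
deleted nodes (host ids): 0, 2; images of deleted pattern edges: (2,0,l); (2,1,r); (4,2,l); (4,3,r)
spo result:
nodes: 1:T, 3:W, 4:A, 5:W, 6:T, 7:A, 8:A
edges: (4,1,l); (4,8,r); (7,5,l); (7,6,r); (8,3,l); (8,3,r)
dpo result:
nodes: 1:T, 3:W, 4:A, 5:W, 6:T, 7:A, 8:A
edges: (4,1,l); (4,8,r); (7,5,l); (7,6,r); (8,3,l); (8,3,r)


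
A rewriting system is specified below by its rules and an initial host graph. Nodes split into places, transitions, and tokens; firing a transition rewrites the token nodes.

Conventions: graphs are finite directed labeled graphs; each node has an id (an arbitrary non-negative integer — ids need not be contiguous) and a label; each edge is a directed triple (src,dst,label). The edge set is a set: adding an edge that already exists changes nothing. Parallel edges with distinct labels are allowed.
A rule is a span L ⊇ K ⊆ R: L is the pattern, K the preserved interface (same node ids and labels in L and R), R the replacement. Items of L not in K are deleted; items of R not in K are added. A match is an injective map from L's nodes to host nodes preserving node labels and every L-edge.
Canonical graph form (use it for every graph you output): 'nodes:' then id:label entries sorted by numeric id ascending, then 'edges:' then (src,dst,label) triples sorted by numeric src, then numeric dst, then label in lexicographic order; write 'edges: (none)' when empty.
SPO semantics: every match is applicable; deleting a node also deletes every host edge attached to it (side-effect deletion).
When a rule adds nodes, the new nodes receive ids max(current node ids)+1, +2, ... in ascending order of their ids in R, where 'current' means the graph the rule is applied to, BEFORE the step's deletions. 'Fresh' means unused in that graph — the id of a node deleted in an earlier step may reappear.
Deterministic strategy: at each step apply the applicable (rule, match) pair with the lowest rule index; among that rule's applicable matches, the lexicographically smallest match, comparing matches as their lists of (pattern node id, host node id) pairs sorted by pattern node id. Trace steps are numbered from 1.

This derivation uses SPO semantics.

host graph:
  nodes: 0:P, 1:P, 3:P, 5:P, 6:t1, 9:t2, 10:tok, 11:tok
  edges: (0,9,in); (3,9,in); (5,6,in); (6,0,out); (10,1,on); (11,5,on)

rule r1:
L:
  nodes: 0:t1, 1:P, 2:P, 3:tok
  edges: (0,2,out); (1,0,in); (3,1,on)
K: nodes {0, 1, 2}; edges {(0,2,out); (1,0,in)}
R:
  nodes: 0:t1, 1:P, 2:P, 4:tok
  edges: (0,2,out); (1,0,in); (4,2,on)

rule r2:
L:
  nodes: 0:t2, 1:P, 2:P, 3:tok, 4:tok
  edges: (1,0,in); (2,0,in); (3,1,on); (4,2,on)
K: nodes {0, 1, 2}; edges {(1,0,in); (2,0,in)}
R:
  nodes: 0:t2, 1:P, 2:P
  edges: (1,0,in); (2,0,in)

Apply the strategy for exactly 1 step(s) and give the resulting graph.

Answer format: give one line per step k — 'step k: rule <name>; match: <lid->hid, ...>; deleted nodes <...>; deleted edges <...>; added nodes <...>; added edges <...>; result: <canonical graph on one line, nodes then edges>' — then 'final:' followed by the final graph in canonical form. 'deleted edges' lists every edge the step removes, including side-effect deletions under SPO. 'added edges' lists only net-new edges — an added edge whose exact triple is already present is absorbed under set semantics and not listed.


step 1: rule r1; match: 0->6, 1->5, 2->0, 3->11; deleted nodes 11; deleted edges (11,5,on); added nodes 12; added edges (12,0,on); result: nodes: 0:P, 1:P, 3:P, 5:P, 6:t1, 9:t2, 10:tok, 12:tok edges: (0,9,in); (3,9,in); (5,6,in); (6,0,out); (10,1,on); (12,0,on)
final:
nodes: 0:P, 1:P, 3:P, 5:P, 6:t1, 9:t2, 10:tok, 12:tok
edges: (0,9,in); (3,9,in); (5,6,in); (6,0,out); (10,1,on); (12,0,on)


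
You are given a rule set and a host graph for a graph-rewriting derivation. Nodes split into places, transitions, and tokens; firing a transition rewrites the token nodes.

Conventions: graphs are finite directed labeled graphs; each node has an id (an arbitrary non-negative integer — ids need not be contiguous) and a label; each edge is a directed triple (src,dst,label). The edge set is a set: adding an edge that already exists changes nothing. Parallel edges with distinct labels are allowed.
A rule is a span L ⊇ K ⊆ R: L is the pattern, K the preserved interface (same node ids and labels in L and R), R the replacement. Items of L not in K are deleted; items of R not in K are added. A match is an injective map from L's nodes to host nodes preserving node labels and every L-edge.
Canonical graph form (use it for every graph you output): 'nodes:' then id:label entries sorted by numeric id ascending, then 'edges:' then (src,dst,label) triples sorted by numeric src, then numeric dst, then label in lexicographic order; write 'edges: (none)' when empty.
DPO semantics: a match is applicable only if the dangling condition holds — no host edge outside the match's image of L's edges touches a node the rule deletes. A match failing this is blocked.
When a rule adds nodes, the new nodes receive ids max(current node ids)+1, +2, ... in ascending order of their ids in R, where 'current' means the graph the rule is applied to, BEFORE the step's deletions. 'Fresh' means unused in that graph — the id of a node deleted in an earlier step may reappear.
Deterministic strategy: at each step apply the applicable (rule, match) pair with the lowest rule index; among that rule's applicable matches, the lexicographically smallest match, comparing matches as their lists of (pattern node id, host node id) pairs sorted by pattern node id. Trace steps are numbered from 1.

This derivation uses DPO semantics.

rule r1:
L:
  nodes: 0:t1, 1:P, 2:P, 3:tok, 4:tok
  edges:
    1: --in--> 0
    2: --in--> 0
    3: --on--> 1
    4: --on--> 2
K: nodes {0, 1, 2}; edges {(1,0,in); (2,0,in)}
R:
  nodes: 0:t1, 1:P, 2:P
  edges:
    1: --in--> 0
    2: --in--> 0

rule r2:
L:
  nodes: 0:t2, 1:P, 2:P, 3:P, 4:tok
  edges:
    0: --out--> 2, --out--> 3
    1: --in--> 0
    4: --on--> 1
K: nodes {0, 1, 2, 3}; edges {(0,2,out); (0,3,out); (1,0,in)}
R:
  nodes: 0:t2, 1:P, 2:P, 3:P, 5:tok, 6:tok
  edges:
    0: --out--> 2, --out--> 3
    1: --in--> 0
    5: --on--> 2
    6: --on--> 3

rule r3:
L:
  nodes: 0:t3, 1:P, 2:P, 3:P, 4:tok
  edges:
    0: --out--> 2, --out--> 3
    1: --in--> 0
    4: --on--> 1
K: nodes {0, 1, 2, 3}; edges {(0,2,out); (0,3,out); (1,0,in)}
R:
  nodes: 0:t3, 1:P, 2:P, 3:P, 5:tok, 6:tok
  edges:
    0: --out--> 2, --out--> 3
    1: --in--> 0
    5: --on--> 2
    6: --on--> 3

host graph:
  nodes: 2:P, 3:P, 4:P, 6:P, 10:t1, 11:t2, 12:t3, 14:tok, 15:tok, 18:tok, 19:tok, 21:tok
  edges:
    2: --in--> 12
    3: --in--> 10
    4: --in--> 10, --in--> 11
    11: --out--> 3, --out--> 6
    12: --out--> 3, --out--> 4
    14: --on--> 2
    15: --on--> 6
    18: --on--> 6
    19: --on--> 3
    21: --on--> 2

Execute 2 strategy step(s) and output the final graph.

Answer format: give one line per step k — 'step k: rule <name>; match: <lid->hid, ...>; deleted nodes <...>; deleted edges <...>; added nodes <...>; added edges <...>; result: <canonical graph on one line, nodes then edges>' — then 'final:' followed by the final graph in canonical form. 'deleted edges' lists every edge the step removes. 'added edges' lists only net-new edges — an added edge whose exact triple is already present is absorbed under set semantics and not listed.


step 1: rule r3; match: 0->12, 1->2, 2->3, 3->4, 4->14; deleted nodes 14; deleted edges (14,2,on); added nodes 22, 23; added edges (22,3,on); (23,4,on); result: nodes: 2:P, 3:P, 4:P, 6:P, 10:t1, 11:t2, 12:t3, 15:tok, 18:tok, 19:tok, 21:tok, 22:tok, 23:tok edges: (2,12,in); (3,10,in); (4,10,in); (4,11,in); (11,3,out); (11,6,out); (12,3,out); (12,4,out); (15,6,on); (18,6,on); (19,3,on); (21,2,on); (22,3,on); (23,4,on)
step 2: rule r1; match: 0->10, 1->3, 2->4, 3->19, 4->23; deleted nodes 19, 23; deleted edges (19,3,on); (23,4,on); added nodes (none); added edges (none); result: nodes: 2:P, 3:P, 4:P, 6:P, 10:t1, 11:t2, 12:t3, 15:tok, 18:tok, 21:tok, 22:tok edges: (2,12,in); (3,10,in); (4,10,in); (4,11,in); (11,3,out); (11,6,out); (12,3,out); (12,4,out); (15,6,on); (18,6,on); (21,2,on); (22,3,on)
final:
nodes: 2:P, 3:P, 4:P, 6:P, 10:t1, 11:t2, 12:t3, 15:tok, 18:tok, 21:tok, 22:tok
edges: (2,12,in); (3,10,in); (4,10,in); (4,11,in); (11,3,out); (11,6,out); (12,3,out); (12,4,out); (15,6,on); (18,6,on); (21,2,on); (22,3,on)


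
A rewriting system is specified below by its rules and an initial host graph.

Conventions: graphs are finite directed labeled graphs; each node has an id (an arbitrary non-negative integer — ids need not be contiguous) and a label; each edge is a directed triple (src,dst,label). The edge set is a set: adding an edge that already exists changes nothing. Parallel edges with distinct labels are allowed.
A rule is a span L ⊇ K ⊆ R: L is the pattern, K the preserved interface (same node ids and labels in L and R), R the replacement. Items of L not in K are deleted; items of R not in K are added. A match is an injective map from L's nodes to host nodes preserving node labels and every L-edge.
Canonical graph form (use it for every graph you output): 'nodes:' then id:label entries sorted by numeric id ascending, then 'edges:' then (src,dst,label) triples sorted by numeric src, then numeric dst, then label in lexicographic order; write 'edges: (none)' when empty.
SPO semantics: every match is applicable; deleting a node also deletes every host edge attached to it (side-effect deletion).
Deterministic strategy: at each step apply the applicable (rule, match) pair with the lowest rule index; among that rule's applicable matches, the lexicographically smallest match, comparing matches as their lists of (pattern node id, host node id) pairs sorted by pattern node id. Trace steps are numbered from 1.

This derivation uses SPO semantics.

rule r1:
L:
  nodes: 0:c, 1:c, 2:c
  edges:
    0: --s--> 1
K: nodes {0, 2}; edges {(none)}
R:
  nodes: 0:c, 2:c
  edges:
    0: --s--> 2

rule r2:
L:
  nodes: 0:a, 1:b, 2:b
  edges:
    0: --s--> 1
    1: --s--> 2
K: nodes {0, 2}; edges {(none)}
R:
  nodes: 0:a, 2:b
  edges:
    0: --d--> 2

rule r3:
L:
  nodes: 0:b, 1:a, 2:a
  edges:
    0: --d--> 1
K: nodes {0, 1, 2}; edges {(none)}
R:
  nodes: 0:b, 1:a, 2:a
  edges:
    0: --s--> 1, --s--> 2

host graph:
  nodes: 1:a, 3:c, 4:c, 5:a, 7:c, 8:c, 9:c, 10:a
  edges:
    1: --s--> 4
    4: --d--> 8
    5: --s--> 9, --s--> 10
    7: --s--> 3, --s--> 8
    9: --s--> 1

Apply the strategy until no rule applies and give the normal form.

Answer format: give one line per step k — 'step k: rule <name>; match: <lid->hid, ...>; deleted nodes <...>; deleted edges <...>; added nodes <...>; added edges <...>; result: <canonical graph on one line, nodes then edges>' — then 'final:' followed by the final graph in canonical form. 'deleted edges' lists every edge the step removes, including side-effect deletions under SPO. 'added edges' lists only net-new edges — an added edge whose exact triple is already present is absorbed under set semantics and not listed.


step 1: rule r1; match: 0->7, 1->3, 2->4; deleted nodes 3; deleted edges (7,3,s); added nodes (none); added edges (7,4,s); result: nodes: 1:a, 4:c, 5:a, 7:c, 8:c, 9:c, 10:a edges: (1,4,s); (4,8,d); (5,9,s); (5,10,s); (7,4,s); (7,8,s); (9,1,s)
step 2: rule r1; match: 0->7, 1->4, 2->8; deleted nodes 4; deleted edges (1,4,s); (4,8,d); (7,4,s); added nodes (none); added edges (none); result: nodes: 1:a, 5:a, 7:c, 8:c, 9:c, 10:a edges: (5,9,s); (5,10,s); (7,8,s); (9,1,s)
step 3: rule r1; match: 0->7, 1->8, 2->9; deleted nodes 8; deleted edges (7,8,s); added nodes (none); added edges (7,9,s); result: nodes: 1:a, 5:a, 7:c, 9:c, 10:a edges: (5,9,s); (5,10,s); (7,9,s); (9,1,s)
final:
nodes: 1:a, 5:a, 7:c, 9:c, 10:a
edges: (5,9,s); (5,10,s); (7,9,s); (9,1,s)


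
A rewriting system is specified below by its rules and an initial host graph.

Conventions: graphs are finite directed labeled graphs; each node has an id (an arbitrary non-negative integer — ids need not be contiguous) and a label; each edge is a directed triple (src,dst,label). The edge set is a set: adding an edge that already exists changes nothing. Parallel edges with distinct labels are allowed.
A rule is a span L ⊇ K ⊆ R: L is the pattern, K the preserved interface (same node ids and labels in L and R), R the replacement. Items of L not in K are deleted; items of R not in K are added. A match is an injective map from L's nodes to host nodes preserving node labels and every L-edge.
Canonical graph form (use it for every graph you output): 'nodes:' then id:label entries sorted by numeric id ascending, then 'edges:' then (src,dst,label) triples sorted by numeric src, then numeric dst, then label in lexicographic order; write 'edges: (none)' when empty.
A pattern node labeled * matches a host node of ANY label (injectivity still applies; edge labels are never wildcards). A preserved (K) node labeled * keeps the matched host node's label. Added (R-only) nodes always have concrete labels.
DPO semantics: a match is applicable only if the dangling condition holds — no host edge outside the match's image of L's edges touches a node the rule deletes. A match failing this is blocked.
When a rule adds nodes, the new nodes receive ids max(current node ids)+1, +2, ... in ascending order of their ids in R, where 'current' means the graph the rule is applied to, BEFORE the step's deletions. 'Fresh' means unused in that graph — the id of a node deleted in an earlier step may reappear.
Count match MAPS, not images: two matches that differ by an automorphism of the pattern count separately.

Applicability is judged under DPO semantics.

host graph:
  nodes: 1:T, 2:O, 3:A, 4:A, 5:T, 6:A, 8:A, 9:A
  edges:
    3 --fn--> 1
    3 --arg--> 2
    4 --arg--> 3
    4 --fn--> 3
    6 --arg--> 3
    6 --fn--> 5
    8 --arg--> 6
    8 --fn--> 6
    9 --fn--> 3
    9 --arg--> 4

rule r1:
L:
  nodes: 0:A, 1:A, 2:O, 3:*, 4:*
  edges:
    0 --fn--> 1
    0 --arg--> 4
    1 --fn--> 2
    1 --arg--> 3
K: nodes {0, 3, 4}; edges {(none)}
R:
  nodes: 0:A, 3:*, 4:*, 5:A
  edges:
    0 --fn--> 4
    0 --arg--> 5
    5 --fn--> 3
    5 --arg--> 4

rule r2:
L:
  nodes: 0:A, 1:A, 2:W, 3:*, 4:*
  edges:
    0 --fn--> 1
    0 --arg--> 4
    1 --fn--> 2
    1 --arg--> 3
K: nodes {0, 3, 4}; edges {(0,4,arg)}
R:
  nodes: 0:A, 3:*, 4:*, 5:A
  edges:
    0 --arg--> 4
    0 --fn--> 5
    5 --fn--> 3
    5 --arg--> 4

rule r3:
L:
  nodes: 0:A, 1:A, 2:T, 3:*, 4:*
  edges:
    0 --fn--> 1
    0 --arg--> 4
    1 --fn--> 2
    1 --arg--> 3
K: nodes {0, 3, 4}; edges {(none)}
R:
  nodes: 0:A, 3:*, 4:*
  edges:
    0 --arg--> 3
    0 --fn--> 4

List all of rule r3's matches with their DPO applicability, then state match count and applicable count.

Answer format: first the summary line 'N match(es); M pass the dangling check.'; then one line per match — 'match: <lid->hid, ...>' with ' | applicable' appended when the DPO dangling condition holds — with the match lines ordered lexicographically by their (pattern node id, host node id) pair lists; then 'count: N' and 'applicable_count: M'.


1 match(es); 0 pass the dangling check.
match: 0->9, 1->3, 2->1, 3->2, 4->4
count: 1
applicable_count: 0


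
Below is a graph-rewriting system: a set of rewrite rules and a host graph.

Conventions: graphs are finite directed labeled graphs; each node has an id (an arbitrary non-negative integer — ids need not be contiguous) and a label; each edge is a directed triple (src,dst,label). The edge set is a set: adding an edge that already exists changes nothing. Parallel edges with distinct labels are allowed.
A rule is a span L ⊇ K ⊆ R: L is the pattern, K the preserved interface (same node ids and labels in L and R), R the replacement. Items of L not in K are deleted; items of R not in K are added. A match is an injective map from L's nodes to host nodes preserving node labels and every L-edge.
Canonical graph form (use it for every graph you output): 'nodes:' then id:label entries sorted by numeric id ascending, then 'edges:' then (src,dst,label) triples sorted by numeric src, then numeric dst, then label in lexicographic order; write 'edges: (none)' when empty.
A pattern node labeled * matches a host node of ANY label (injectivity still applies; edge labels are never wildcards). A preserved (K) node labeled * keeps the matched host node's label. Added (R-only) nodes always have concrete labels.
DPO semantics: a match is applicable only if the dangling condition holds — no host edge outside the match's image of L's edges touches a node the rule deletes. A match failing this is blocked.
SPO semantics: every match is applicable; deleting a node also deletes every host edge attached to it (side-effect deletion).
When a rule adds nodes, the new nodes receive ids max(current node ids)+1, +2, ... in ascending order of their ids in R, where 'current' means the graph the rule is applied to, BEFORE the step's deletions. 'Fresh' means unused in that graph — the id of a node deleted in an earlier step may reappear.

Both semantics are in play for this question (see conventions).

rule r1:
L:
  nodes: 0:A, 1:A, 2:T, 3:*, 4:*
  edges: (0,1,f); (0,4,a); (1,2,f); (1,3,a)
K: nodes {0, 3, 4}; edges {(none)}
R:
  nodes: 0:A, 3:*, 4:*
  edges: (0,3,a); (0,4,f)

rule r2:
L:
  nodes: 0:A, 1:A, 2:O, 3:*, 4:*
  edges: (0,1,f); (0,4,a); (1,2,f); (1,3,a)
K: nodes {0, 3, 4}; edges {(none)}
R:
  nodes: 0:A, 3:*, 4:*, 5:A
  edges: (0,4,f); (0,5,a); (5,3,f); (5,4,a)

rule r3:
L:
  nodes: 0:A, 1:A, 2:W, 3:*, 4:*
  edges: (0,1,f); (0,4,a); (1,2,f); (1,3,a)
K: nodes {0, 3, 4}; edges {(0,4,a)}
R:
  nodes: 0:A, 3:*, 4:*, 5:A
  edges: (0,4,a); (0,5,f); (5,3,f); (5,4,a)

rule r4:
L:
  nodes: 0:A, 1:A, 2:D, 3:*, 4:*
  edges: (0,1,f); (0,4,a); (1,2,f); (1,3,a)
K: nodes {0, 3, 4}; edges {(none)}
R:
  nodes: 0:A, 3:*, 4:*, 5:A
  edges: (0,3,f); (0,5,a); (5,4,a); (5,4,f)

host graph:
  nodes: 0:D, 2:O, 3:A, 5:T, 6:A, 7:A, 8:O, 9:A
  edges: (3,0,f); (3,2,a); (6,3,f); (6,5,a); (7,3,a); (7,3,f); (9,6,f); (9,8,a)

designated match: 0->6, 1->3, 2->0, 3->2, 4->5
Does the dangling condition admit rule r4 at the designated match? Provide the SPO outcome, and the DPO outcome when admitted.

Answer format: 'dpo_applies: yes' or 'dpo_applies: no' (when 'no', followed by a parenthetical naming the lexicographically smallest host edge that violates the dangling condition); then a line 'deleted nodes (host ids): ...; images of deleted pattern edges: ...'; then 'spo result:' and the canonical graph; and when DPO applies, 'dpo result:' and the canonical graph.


dpo_applies: no
(the rule deletes node 3, which keeps host edge (7,3,a) outside the match image — the dangling condition fails, DPO blocks; SPO proceeds and side-deletes such edges)
deleted nodes (host ids): 0, 3; images of deleted pattern edges: (3,0,f); (3,2,a); (6,3,f); (6,5,a)
spo result:
nodes: 2:O, 5:T, 6:A, 7:A, 8:O, 9:A, 10:A
edges: (6,2,f); (6,10,a); (9,6,f); (9,8,a); (10,5,a); (10,5,f)


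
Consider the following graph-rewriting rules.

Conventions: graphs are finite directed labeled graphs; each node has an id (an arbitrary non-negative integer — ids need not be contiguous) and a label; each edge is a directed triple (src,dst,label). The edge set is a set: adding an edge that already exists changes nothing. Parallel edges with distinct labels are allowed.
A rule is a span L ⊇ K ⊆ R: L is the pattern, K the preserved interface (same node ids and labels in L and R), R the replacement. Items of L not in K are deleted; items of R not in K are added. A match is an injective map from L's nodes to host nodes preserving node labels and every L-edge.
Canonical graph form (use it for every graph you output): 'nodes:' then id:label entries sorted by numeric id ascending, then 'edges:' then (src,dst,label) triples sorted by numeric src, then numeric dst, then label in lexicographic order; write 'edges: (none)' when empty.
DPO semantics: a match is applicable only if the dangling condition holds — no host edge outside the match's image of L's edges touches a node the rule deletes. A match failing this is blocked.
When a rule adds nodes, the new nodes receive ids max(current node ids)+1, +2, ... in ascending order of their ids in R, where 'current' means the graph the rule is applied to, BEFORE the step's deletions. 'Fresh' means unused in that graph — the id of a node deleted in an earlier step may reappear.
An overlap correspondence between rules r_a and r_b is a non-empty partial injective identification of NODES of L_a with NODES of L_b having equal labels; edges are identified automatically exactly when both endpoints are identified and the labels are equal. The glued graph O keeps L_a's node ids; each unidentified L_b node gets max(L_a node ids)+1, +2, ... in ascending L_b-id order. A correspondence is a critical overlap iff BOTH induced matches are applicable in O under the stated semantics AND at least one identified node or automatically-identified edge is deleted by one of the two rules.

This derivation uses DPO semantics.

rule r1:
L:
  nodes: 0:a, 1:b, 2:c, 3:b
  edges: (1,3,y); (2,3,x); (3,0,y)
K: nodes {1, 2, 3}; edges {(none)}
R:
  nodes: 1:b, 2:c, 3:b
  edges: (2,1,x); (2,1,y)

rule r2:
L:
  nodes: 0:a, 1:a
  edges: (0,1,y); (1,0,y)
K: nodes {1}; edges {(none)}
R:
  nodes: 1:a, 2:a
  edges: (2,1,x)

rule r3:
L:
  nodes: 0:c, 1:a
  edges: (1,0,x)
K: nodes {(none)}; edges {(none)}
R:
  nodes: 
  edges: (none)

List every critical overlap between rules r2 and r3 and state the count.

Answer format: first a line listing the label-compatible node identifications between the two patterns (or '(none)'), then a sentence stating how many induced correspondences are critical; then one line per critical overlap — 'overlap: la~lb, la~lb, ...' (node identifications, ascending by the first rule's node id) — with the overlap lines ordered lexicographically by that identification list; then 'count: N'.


label-compatible node identifications between L(r2) and L(r3): 0~1, 1~1
0 of the induced correspondences are critical overlaps of r2 and r3.
count: 0


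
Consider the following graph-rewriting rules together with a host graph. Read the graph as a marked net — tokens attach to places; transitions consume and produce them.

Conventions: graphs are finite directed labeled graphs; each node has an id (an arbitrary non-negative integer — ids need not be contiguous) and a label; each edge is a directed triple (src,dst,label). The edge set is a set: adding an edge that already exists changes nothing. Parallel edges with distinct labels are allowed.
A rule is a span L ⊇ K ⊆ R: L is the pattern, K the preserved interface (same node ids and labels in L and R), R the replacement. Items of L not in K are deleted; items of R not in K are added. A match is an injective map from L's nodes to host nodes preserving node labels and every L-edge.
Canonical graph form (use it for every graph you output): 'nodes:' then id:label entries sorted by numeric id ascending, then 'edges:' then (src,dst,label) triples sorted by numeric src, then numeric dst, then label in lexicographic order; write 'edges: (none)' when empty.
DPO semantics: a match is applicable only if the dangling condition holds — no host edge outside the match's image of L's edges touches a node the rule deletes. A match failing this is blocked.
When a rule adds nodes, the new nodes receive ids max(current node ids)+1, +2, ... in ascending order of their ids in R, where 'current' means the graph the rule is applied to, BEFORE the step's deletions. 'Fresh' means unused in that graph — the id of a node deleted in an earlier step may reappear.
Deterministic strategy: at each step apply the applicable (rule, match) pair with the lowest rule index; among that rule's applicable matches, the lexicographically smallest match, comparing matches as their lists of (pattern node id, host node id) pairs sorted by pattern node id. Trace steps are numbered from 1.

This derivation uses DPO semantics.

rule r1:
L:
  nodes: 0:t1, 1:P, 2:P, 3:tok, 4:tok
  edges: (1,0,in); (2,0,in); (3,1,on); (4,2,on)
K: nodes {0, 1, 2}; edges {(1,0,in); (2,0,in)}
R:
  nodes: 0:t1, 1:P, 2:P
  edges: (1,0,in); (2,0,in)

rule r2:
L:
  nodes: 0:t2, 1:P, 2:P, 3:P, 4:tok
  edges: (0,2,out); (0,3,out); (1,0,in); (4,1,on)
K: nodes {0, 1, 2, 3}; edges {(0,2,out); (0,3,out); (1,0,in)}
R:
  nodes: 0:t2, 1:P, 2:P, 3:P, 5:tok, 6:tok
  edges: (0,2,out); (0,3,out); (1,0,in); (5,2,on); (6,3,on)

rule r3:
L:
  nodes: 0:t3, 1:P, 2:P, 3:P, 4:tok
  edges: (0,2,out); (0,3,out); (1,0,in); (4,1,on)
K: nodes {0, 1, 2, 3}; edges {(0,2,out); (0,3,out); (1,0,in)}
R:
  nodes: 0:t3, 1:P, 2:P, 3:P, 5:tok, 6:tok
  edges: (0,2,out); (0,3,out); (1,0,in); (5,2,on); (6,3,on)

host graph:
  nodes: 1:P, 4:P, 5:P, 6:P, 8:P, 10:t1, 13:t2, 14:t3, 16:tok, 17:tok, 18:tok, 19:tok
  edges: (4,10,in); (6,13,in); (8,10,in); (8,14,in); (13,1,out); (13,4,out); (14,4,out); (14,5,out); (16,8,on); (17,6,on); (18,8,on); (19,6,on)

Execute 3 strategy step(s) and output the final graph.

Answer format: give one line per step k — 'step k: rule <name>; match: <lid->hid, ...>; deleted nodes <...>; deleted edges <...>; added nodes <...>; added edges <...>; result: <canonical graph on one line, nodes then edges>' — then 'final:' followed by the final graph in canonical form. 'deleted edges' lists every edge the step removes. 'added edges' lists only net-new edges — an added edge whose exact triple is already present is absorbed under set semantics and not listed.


step 1: rule r2; match: 0->13, 1->6, 2->1, 3->4, 4->17; deleted nodes 17; deleted edges (17,6,on); added nodes 20, 21; added edges (20,1,on); (21,4,on); result: nodes: 1:P, 4:P, 5:P, 6:P, 8:P, 10:t1, 13:t2, 14:t3, 16:tok, 18:tok, 19:tok, 20:tok, 21:tok edges: (4,10,in); (6,13,in); (8,10,in); (8,14,in); (13,1,out); (13,4,out); (14,4,out); (14,5,out); (16,8,on); (18,8,on); (19,6,on); (20,1,on); (21,4,on)
step 2: rule r1; match: 0->10, 1->4, 2->8, 3->21, 4->16; deleted nodes 16, 21; deleted edges (16,8,on); (21,4,on); added nodes (none); added edges (none); result: nodes: 1:P, 4:P, 5:P, 6:P, 8:P, 10:t1, 13:t2, 14:t3, 18:tok, 19:tok, 20:tok edges: (4,10,in); (6,13,in); (8,10,in); (8,14,in); (13,1,out); (13,4,out); (14,4,out); (14,5,out); (18,8,on); (19,6,on); (20,1,on)
step 3: rule r2; match: 0->13, 1->6, 2->1, 3->4, 4->19; deleted nodes 19; deleted edges (19,6,on); added nodes 21, 22; added edges (21,1,on); (22,4,on); result: nodes: 1:P, 4:P, 5:P, 6:P, 8:P, 10:t1, 13:t2, 14:t3, 18:tok, 20:tok, 21:tok, 22:tok edges: (4,10,in); (6,13,in); (8,10,in); (8,14,in); (13,1,out); (13,4,out); (14,4,out); (14,5,out); (18,8,on); (20,1,on); (21,1,on); (22,4,on)
final:
nodes: 1:P, 4:P, 5:P, 6:P, 8:P, 10:t1, 13:t2, 14:t3, 18:tok, 20:tok, 21:tok, 22:tok
edges: (4,10,in); (6,13,in); (8,10,in); (8,14,in); (13,1,out); (13,4,out); (14,4,out); (14,5,out); (18,8,on); (20,1,on); (21,1,on); (22,4,on)


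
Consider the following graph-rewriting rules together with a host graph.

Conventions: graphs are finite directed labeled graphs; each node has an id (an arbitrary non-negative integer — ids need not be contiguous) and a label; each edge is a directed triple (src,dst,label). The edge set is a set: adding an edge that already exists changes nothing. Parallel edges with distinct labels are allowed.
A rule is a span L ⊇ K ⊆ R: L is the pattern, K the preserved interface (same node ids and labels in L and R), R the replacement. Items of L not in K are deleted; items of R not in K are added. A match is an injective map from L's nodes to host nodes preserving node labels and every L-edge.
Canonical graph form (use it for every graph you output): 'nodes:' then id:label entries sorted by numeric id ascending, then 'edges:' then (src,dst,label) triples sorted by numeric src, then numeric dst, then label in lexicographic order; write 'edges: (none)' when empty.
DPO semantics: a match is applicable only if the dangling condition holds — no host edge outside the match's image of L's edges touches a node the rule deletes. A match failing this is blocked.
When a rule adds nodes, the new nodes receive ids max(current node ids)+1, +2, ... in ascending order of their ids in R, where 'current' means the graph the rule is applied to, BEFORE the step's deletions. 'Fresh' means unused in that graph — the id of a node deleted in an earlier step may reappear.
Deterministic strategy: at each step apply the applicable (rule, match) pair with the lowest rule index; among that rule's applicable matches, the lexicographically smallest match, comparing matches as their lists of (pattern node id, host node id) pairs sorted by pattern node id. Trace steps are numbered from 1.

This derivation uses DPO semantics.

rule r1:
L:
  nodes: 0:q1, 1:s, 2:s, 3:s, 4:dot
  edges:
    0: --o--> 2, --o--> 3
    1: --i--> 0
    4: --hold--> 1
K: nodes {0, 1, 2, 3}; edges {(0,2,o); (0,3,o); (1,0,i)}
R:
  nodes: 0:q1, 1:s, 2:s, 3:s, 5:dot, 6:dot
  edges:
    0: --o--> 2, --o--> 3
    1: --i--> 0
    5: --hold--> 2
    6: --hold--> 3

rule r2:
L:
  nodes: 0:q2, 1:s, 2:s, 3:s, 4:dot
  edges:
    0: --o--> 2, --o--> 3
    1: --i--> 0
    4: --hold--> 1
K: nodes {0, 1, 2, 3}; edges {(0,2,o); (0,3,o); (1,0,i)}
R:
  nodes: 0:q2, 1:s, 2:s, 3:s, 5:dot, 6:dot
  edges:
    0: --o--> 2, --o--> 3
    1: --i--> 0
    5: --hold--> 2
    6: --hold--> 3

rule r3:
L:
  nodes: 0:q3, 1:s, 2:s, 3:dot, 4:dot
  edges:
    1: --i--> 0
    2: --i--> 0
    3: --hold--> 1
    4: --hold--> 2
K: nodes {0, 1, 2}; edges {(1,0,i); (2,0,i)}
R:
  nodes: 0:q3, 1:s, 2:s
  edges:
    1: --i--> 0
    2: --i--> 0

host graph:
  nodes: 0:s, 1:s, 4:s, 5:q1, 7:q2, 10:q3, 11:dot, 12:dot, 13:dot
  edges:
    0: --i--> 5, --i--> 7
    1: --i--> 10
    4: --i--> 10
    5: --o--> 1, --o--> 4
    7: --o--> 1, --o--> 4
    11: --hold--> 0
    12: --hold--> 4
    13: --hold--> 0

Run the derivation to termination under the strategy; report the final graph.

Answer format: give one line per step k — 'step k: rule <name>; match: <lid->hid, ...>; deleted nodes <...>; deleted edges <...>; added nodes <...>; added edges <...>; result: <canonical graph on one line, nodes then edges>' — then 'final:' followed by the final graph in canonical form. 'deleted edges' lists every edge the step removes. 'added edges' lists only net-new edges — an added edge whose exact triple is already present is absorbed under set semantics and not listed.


step 1: rule r1; match: 0->5, 1->0, 2->1, 3->4, 4->11; deleted nodes 11; deleted edges (11,0,hold); added nodes 14, 15; added edges (14,1,hold); (15,4,hold); result: nodes: 0:s, 1:s, 4:s, 5:q1, 7:q2, 10:q3, 12:dot, 13:dot, 14:dot, 15:dot edges: (0,5,i); (0,7,i); (1,10,i); (4,10,i); (5,1,o); (5,4,o); (7,1,o); (7,4,o); (12,4,hold); (13,0,hold); (14,1,hold); (15,4,hold)
step 2: rule r1; match: 0->5, 1->0, 2->1, 3->4, 4->13; deleted nodes 13; deleted edges (13,0,hold); added nodes 16, 17; added edges (16,1,hold); (17,4,hold); result: nodes: 0:s, 1:s, 4:s, 5:q1, 7:q2, 10:q3, 12:dot, 14:dot, 15:dot, 16:dot, 17:dot edges: (0,5,i); (0,7,i); (1,10,i); (4,10,i); (5,1,o); (5,4,o); (7,1,o); (7,4,o); (12,4,hold); (14,1,hold); (15,4,hold); (16,1,hold); (17,4,hold)
step 3: rule r3; match: 0->10, 1->1, 2->4, 3->14, 4->12; deleted nodes 12, 14; deleted edges (12,4,hold); (14,1,hold); added nodes (none); added edges (none); result: nodes: 0:s, 1:s, 4:s, 5:q1, 7:q2, 10:q3, 15:dot, 16:dot, 17:dot edges: (0,5,i); (0,7,i); (1,10,i); (4,10,i); (5,1,o); (5,4,o); (7,1,o); (7,4,o); (15,4,hold); (16,1,hold); (17,4,hold)
step 4: rule r3; match: 0->10, 1->1, 2->4, 3->16, 4->15; deleted nodes 15, 16; deleted edges (15,4,hold); (16,1,hold); added nodes (none); added edges (none); result: nodes: 0:s, 1:s, 4:s, 5:q1, 7:q2, 10:q3, 17:dot edges: (0,5,i); (0,7,i); (1,10,i); (4,10,i); (5,1,o); (5,4,o); (7,1,o); (7,4,o); (17,4,hold)
final:
nodes: 0:s, 1:s, 4:s, 5:q1, 7:q2, 10:q3, 17:dot
edges: (0,5,i); (0,7,i); (1,10,i); (4,10,i); (5,1,o); (5,4,o); (7,1,o); (7,4,o); (17,4,hold)


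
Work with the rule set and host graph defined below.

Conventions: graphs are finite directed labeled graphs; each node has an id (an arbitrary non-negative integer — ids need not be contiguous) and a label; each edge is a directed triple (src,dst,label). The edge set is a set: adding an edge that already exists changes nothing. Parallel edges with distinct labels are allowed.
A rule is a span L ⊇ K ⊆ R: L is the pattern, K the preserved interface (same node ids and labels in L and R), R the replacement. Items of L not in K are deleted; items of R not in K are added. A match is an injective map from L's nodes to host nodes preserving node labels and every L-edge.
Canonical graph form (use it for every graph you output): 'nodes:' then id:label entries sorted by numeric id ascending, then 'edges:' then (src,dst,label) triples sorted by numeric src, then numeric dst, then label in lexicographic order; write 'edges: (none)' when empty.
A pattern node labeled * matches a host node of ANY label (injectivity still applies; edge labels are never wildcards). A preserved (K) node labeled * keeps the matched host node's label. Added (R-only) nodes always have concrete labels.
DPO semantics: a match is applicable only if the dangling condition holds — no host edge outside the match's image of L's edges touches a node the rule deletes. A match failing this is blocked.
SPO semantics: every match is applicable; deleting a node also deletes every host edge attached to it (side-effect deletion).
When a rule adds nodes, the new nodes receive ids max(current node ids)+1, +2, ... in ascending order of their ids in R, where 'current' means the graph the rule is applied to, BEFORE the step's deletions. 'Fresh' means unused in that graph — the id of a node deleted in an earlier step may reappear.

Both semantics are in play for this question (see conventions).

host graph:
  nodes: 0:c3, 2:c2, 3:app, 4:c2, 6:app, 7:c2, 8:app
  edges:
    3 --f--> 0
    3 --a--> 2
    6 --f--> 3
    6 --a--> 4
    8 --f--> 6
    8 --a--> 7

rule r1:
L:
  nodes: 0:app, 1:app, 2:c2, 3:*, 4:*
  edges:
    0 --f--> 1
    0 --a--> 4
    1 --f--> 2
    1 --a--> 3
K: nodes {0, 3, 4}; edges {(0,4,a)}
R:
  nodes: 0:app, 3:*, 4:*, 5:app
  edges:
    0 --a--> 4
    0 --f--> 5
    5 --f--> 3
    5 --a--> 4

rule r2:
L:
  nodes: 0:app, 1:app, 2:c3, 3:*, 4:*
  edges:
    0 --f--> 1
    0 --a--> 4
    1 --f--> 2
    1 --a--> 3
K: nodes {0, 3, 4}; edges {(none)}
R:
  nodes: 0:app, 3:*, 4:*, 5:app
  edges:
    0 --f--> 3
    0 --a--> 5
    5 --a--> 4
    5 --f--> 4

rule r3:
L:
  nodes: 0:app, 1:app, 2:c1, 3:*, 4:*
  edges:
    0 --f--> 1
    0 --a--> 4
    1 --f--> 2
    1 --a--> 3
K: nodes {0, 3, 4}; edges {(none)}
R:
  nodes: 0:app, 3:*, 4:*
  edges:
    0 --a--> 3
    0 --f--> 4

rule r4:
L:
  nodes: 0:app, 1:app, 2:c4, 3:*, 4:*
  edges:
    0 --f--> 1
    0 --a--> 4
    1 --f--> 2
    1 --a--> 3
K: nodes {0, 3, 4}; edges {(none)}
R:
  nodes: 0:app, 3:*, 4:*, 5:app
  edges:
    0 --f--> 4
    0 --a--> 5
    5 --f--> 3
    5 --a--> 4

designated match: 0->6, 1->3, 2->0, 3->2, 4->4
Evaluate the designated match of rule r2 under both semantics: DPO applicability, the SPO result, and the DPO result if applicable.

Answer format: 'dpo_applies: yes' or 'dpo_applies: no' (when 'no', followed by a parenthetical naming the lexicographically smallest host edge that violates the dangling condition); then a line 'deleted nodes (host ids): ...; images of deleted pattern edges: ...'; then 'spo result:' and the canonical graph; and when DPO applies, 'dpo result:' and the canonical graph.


dpo_applies: yes
deleted nodes (host ids): 0, 3; images of deleted pattern edges: (3,0,f); (3,2,a); (6,3,f); (6,4,a)
spo result:
nodes: 2:c2, 4:c2, 6:app, 7:c2, 8:app, 9:app
edges: (6,2,f); (6,9,a); (8,6,f); (8,7,a); (9,4,a); (9,4,f)
dpo result:
nodes: 2:c2, 4:c2, 6:app, 7:c2, 8:app, 9:app
edges: (6,2,f); (6,9,a); (8,6,f); (8,7,a); (9,4,a); (9,4,f)
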